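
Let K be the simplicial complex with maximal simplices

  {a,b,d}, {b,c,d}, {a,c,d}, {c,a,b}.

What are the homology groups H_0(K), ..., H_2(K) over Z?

We work with the vertex ordering a < b < c < d. The simplices of K, each written with vertices in increasing order, are:

  0-simplices (4): a, b, c, d
  1-simplices (6): ab, ac, ad, bc, bd, cd
  2-simplices (4): abc, abd, acd, bcd

Hence C_0 ≅ Z^4, C_1 ≅ Z^6, C_2 ≅ Z^4.

The boundary map ∂_1: C_1 → C_0 maps an edge to its endpoints' difference, ∂[p,q] = q − p. For instance
  ∂cd = d − c.
As a 4×6 matrix over Z this has rank 3, with invariant factors (1,1,1).

Boundary ∂_2: C_2 → C_1 sends each 2-simplex [p,q,r] to [q,r] − [p,r] + [p,q]. For instance
  ∂abc = bc − ac + ab,
  ∂acd = cd − ad + ac.
As a 6×4 matrix over Z this has rank 3, with invariant factors (1,1,1).

From H_k ≅ ker(∂_k) / im(∂_{k+1}) we obtain:

  H_0: rank C_0 − rank ∂_1 = 4 − 3 = 1, and the invariant factors of ∂_1 are all 1, so H_0 ≅ Z.
  H_1: rank ker ∂_1 − rank ∂_2 = (6 − 3) − 3 = 0, and the invariant factors of ∂_2 are all 1, so H_1 ≅ 0.
  H_2: rank ker ∂_2 − rank ∂_3 = (4 − 3) − 0 = 1, and there is no ∂_3, so H_2 ≅ Z.

As a check, the Euler characteristic is 4 − 6 + 4 = 2, which agrees with 1 − 0 + 1 = 2.

H_0 = Z,  H_1 = 0,  H_2 = Z.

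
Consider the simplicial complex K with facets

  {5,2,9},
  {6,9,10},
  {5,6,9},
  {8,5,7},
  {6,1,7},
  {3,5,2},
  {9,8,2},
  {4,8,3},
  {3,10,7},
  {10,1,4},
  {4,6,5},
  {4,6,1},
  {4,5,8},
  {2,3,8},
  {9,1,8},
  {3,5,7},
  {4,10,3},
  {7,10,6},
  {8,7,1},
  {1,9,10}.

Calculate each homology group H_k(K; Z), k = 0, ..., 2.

Fix the vertex order 1 < 2 < 3 < 4 < 5 < 6 < 7 < 8 < 9 < 10 and write every simplex with vertices in increasing order. Then dim K = 2 and the simplices of K are:

  0-simplices (10): [1], [2], [3], [4], [5], [6], [7], [8], [9], [10]
  1-simplices (30): (30 of them)
  2-simplices (20): (20 of them)

giving chain groups C_0 ≅ Z^10, C_1 ≅ Z^30, C_2 ≅ Z^20.

The boundary map ∂_1: C_1 → C_0 sends each edge [p,q] (with p < q) to q − p. For instance
  ∂[5,9] = [9] − [5].
The 10×30 boundary matrix has rank 9 and Smith normal form diag(1,1,1,1,1,1,1,1,1).

∂_2: C_2 → C_1 sends each 2-simplex [p,q,r] to [q,r] − [p,r] + [p,q]. For instance
  ∂[1,8,9] = [8,9] − [1,9] + [1,8],
  ∂[2,8,9] = [8,9] − [2,9] + [2,8].
The resulting 30×20 matrix has rank 20, and its Smith normal form has invariant factors (1,1,1,1,1,1,1,1,1,1,1,1,1,1,1,1,1,1,1,2).

Computing H_k = (kernel of ∂_k) / (image of ∂_{k+1}):

  H_0: rank C_0 − rank ∂_1 = 10 − 9 = 1, and the invariant factors of ∂_1 are all 1, so H_0 = Z.
  H_1: rank ker ∂_1 − rank ∂_2 = (30 − 9) − 20 = 1, and ∂_2 has invariant factor 2 > 1, so H_1 = Z × Z/2.
  H_2: rank ker ∂_2 − rank ∂_3 = (20 − 20) − 0 = 0, and there is no ∂_3, so H_2 = 0.

H_0 = Z,  H_1 = Z × Z/2,  H_2 = 0.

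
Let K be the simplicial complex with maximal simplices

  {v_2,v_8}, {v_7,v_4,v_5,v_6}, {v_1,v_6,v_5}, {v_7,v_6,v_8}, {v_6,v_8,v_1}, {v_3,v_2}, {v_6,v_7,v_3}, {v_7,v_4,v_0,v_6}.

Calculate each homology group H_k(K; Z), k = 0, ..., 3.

H_0 ≅ Z,  H_1 ≅ Z,  H_2 = 0,  H_3 = 0.

Order the vertices as v_0 < v_1 < v_2 < v_3 < v_4 < v_5 < v_6 < v_7 < v_8. Listing each simplex with vertices in this order, K has dimension 3 with simplices:

  0-simplices (9): [v_0], [v_1], [v_2], [v_3], [v_4], [v_5], [v_6], [v_7], [v_8]
  1-simplices (18): (18 of them)
  2-simplices (11): (11 of them)
  3-simplices (2): [v_0,v_4,v_6,v_7], [v_4,v_5,v_6,v_7]

Hence C_0 ≅ Z^9, C_1 ≅ Z^18, C_2 ≅ Z^11, C_3 ≅ Z^2.

∂_1: C_1 → C_0 sends each edge [p,q] (with p < q) to q − p.
This gives a 9×18 integer matrix of rank 8; reducing to Smith normal form yields diagonal entries (1,1,1,1,1,1,1,1).

Boundary ∂_2: C_2 → C_1 acts by ∂[p,q,r] = [q,r] − [p,r] + [p,q]. For instance
  ∂[v_0,v_4,v_6] = [v_4,v_6] − [v_0,v_6] + [v_0,v_4],
  ∂[v_0,v_4,v_7] = [v_4,v_7] − [v_0,v_7] + [v_0,v_4].
This gives a 18×11 integer matrix of rank 9; reducing to Smith normal form yields diagonal entries (1,1,1,1,1,1,1,1,1).

The boundary map ∂_3: C_3 → C_2 sends each 3-simplex σ to the alternating sum Σ_i (−1)^i (σ with its i-th vertex removed). For instance
  ∂[v_0,v_4,v_6,v_7] = [v_4,v_6,v_7] − [v_0,v_6,v_7] + [v_0,v_4,v_7] − [v_0,v_4,v_6],
  ∂[v_4,v_5,v_6,v_7] = [v_5,v_6,v_7] − [v_4,v_6,v_7] + [v_4,v_5,v_7] − [v_4,v_5,v_6].
This gives a 11×2 integer matrix of rank 2; reducing to Smith normal form yields diagonal entries (1,1).

Now H_k = ker ∂_k / im ∂_{k+1}, so:

  H_0: rank C_0 − rank ∂_1 = 9 − 8 = 1, and the invariant factors of ∂_1 are all 1, so H_0 = Z.
  H_1: rank ker ∂_1 − rank ∂_2 = (18 − 8) − 9 = 1, and the invariant factors of ∂_2 are all 1, so H_1 = Z.
  H_2: rank ker ∂_2 − rank ∂_3 = (11 − 9) − 2 = 0, and the invariant factors of ∂_3 are all 1, so H_2 = 0.
  H_3: rank ker ∂_3 − rank ∂_4 = (2 − 2) − 0 = 0, and there is no ∂_4, so H_3 = 0.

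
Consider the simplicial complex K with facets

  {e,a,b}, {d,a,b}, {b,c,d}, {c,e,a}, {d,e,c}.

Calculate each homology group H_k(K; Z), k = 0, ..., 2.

Order the vertices as a < b < c < d < e. Listing each simplex with vertices in this order, K has dimension 2 with simplices:

  0-simplices (5): a, b, c, d, e
  1-simplices (10): ab, ac, ad, ae, bc, bd, be, cd, ce, de
  2-simplices (5): abd, abe, ace, bcd, cde

Hence C_0 ≅ Z^5, C_1 ≅ Z^10, C_2 ≅ Z^5.

Boundary ∂_1: C_1 → C_0 is given by ∂[p,q] = [q] − [p].
The resulting 5×10 matrix has rank 4, and its Smith normal form has invariant factors (1,1,1,1).

Boundary ∂_2: C_2 → C_1 acts by ∂[p,q,r] = [q,r] − [p,r] + [p,q]. For instance
  ∂abd = bd − ad + ab,
  ∂bcd = cd − bd + bc.
The resulting 10×5 matrix has rank 5, and its Smith normal form has invariant factors (1,1,1,1,1).

Now H_k = ker ∂_k / im ∂_{k+1}, so:

  H_0: rank C_0 − rank ∂_1 = 5 − 4 = 1, and the invariant factors of ∂_1 are all 1, so H_0 = Z.
  H_1: rank ker ∂_1 − rank ∂_2 = (10 − 4) − 5 = 1, and the invariant factors of ∂_2 are all 1, so H_1 = Z.
  H_2: rank ker ∂_2 − rank ∂_3 = (5 − 5) − 0 = 0, and there is no ∂_3, so H_2 = 0.

As a check, the Euler characteristic is 5 − 10 + 5 = 0, which agrees with 1 − 1 + 0 = 0.

H_0 ≅ Z,  H_1 ≅ Z,  H_2 = 0.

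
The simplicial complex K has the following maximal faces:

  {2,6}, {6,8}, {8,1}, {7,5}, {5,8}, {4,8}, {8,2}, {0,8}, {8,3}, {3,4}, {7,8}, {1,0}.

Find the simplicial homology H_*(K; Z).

Take the total order 0 < 1 < 2 < 3 < 4 < 5 < 6 < 7 < 8 on the vertex set. Then K (dimension 1) consists of the simplices:

  0-simplices (9): [0], [1], [2], [3], [4], [5], [6], [7], [8]
  1-simplices (12): [0,1], [0,8], [1,8], [2,6], [2,8], [3,4], [3,8], [4,8], [5,7], [5,8], [6,8], [7,8]

Hence C_0 ≅ Z^9, C_1 ≅ Z^12.

Boundary ∂_1: C_1 → C_0 is given by ∂[p,q] = [q] − [p].
The resulting 9×12 matrix has rank 8, and its Smith normal form has invariant factors (1,1,1,1,1,1,1,1).

Reading off H_k = ker ∂_k / im ∂_{k+1}:

  H_0: rank C_0 − rank ∂_1 = 9 − 8 = 1, and the invariant factors of ∂_1 are all 1, so H_0 ≅ Z.
  H_1: rank ker ∂_1 − rank ∂_2 = (12 − 8) − 0 = 4, and there is no ∂_2, so H_1 ≅ Z^4.

(K is a triangulation of a wedge of 4 circles.)

H_0 ≅ Z,  H_1 ≅ Z^4.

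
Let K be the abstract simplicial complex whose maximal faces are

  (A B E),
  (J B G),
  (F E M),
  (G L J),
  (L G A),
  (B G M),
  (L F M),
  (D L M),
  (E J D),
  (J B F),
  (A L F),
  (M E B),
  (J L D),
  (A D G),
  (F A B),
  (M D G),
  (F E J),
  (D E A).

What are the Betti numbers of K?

b_0 = 1, b_1 = 1, b_2 = 0.

We work with the vertex ordering A < B < D < E < F < G < J < L < M. The simplices of K, each written with vertices in increasing order, are:

  0-simplices (9): A, B, D, E, F, G, J, L, M
  1-simplices (27): AB, AD, AE, AF, AG, AL, BE, BF, BG, BJ, BM, DE, DG, DJ, DL, DM, EF, EJ, EM, FJ, FL, FM, GJ, GL, GM, JL, LM
  2-simplices (18): ABE, ABF, ADE, ADG, AFL, AGL, BEM, BFJ, BGJ, BGM, DEJ, DGM, DJL, DLM, EFJ, EFM, FLM, GJL

giving chain groups C_0 ≅ Z^9, C_1 ≅ Z^27, C_2 ≅ Z^18.

The boundary map ∂_1: C_1 → C_0 maps an edge to its endpoints' difference, ∂[p,q] = q − p.
The resulting 9×27 matrix has rank 8, and its Smith normal form has invariant factors (1,1,1,1,1,1,1,1).

Boundary ∂_2: C_2 → C_1 maps a triangle to the signed sum of its edges. For instance
  ∂DLM = LM − DM + DL,
  ∂AFL = FL − AL + AF.
The 27×18 boundary matrix has rank 18 and Smith normal form diag(1,1,1,1,1,1,1,1,1,1,1,1,1,1,1,1,1,2).

From H_k ≅ ker(∂_k) / im(∂_{k+1}) we obtain:

  H_0: rank C_0 − rank ∂_1 = 9 − 8 = 1, and the invariant factors of ∂_1 are all 1, so H_0 = Z.
  H_1: rank ker ∂_1 − rank ∂_2 = (27 − 8) − 18 = 1, and ∂_2 has invariant factor 2 > 1, so H_1 = Z ⊕ Z/2.
  H_2: rank ker ∂_2 − rank ∂_3 = (18 − 18) − 0 = 0, and there is no ∂_3, so H_2 = 0.

As a check, the Euler characteristic is 9 − 27 + 18 = 0, which agrees with 1 − 1 + 0 = 0.
(K is a triangulation of the Klein bottle.)

Hence the Betti numbers are b_0 = 1, b_1 = 1, b_2 = 0.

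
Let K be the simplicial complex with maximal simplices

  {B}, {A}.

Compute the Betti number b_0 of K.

b_0 = 2.

Fix the vertex order A < B and write every simplex with vertices in increasing order. Then dim K = 0 and the simplices of K are:

  0-simplices (2): A, B

so the chain groups are C_0 ≅ Z^2.

Computing H_k = (kernel of ∂_k) / (image of ∂_{k+1}):

  H_0: rank C_0 − rank ∂_1 = 2 − 0 = 2, and there is no ∂_1, so H_0 = Z^2.

Hence the Betti numbers are b_0 = 2.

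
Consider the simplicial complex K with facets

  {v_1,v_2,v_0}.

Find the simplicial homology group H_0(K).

K has 3 vertices, 3 edges, 1 triangle.
rank ∂_0 = 0, rank ∂_1 = 2 ⇒ b_0 = 3 − 0 − 2 = 1; all invariant factors of ∂_1 are 1 so no torsion. So H_0 = Z.

H_0 = Z.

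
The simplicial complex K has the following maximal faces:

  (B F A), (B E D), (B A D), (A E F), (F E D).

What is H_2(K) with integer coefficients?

Take the total order A < B < D < E < F on the vertex set. Then K (dimension 2) consists of the simplices:

  0-simplices (5): A, B, D, E, F
  1-simplices (10): AB, AD, AE, AF, BD, BE, BF, DE, DF, EF
  2-simplices (5): ABD, ABF, AEF, BDE, DEF

so the chain groups are C_0 ≅ Z^5, C_1 ≅ Z^10, C_2 ≅ Z^5.

Boundary ∂_1: C_1 → C_0 sends each edge [p,q] (with p < q) to q − p.
The resulting 5×10 matrix has rank 4, and its Smith normal form has invariant factors (1,1,1,1).

∂_2: C_2 → C_1 sends each 2-simplex [p,q,r] to [q,r] − [p,r] + [p,q]. For instance
  ∂DEF = EF − DF + DE,
  ∂ABD = BD − AD + AB.
The resulting 10×5 matrix has rank 5, and its Smith normal form has invariant factors (1,1,1,1,1).

Reading off H_k = ker ∂_k / im ∂_{k+1}:

  H_2: rank ker ∂_2 − rank ∂_3 = (5 − 5) − 0 = 0, and there is no ∂_3, so H_2 = 0.

(K is a triangulation of the Möbius band.)

H_2 = 0.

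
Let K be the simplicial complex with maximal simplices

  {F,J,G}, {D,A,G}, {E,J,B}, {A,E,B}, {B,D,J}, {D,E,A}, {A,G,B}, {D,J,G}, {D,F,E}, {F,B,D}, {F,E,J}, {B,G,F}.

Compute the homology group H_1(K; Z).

We work with the vertex ordering A < B < D < E < F < G < J. The simplices of K, each written with vertices in increasing order, are:

  0-simplices (7): A, B, D, E, F, G, J
  1-simplices (18): AB, AD, AE, AG, BD, BE, BF, BG, BJ, DE, DF, DG, DJ, EF, EJ, FG, FJ, GJ
  2-simplices (12): ABE, ABG, ADE, ADG, BDF, BDJ, BEJ, BFG, DEF, DGJ, EFJ, FGJ

Hence C_0 ≅ Z^7, C_1 ≅ Z^18, C_2 ≅ Z^12.

The boundary map ∂_1: C_1 → C_0 maps an edge to its endpoints' difference, ∂[p,q] = q − p. For instance
  ∂GJ = J − G.
As a 7×18 matrix over Z this has rank 6, with invariant factors (1,1,1,1,1,1).

The boundary map ∂_2: C_2 → C_1 acts by ∂[p,q,r] = [q,r] − [p,r] + [p,q]. For instance
  ∂ABG = BG − AG + AB,
  ∂BDF = DF − BF + BD.
The 18×12 boundary matrix has rank 12 and Smith normal form diag(1,1,1,1,1,1,1,1,1,1,1,2).

Computing H_k = (kernel of ∂_k) / (image of ∂_{k+1}):

  H_1: rank ker ∂_1 − rank ∂_2 = (18 − 6) − 12 = 0, and ∂_2 has invariant factor 2 > 1, so H_1 = Z/2.

H_1 = Z/2.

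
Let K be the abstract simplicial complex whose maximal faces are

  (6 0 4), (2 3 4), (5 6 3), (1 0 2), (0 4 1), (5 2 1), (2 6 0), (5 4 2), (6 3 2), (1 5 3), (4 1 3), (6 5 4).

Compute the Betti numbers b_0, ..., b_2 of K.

b_0 = 1, b_1 = 0, b_2 = 0.

Fix the vertex order 0 < 1 < 2 < 3 < 4 < 5 < 6 and write every simplex with vertices in increasing order. Then dim K = 2 and the simplices of K are:

  0-simplices (7): [0], [1], [2], [3], [4], [5], [6]
  1-simplices (18): [0,1], [0,2], [0,4], [0,6], [1,2], [1,3], [1,4], [1,5], [2,3], [2,4], [2,5], [2,6], [3,4], [3,5], [3,6], [4,5], [4,6], [5,6]
  2-simplices (12): [0,1,2], [0,1,4], [0,2,6], [0,4,6], [1,2,5], [1,3,4], [1,3,5], [2,3,4], [2,3,6], [2,4,5], [3,5,6], [4,5,6]

Hence C_0 ≅ Z^7, C_1 ≅ Z^18, C_2 ≅ Z^12.

The boundary map ∂_1: C_1 → C_0 sends each edge [p,q] (with p < q) to q − p. For instance
  ∂[1,3] = [3] − [1].
The resulting 7×18 matrix has rank 6, and its Smith normal form has invariant factors (1,1,1,1,1,1).

Boundary ∂_2: C_2 → C_1 sends each 2-simplex [p,q,r] to [q,r] − [p,r] + [p,q]. For instance
  ∂[2,3,4] = [3,4] − [2,4] + [2,3],
  ∂[0,1,4] = [1,4] − [0,4] + [0,1].
The resulting 18×12 matrix has rank 12, and its Smith normal form has invariant factors (1,1,1,1,1,1,1,1,1,1,1,2).

Reading off H_k = ker ∂_k / im ∂_{k+1}:

  H_0: rank C_0 − rank ∂_1 = 7 − 6 = 1, and the invariant factors of ∂_1 are all 1, so H_0 = Z.
  H_1: rank ker ∂_1 − rank ∂_2 = (18 − 6) − 12 = 0, and ∂_2 has invariant factor 2 > 1, so H_1 = Z/2Z.
  H_2: rank ker ∂_2 − rank ∂_3 = (12 − 12) − 0 = 0, and there is no ∂_3, so H_2 = 0.

Hence the Betti numbers are b_0 = 1, b_1 = 0, b_2 = 0.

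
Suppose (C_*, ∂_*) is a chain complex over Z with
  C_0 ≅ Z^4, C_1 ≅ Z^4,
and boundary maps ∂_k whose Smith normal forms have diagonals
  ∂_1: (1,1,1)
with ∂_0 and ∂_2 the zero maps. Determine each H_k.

H_0 ≅ Z,  H_1 ≅ Z.

H_0: b_0 = 4 − 0 − 3 = 1; torsion from ∂_1 factors > 1: none. So H_0 ≅ Z.
H_1: b_1 = 4 − 3 − 0 = 1; torsion from ∂_2 factors > 1: none. So H_1 ≅ Z.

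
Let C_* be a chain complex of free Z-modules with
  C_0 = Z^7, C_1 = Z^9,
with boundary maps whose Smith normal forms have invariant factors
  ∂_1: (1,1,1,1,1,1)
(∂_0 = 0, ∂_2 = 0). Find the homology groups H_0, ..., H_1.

H_0: b_0 = 7 − 0 − 6 = 1; torsion from ∂_1 factors > 1: none. So H_0 ≅ Z.
H_1: b_1 = 9 − 6 − 0 = 3; torsion from ∂_2 factors > 1: none. So H_1 ≅ Z^3.

H_0 ≅ Z,  H_1 ≅ Z^3.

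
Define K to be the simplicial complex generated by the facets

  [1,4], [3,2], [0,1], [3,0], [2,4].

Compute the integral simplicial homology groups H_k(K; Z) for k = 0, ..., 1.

We work with the vertex ordering 0 < 1 < 2 < 3 < 4. The simplices of K, each written with vertices in increasing order, are:

  0-simplices (5): [0], [1], [2], [3], [4]
  1-simplices (5): [0,1], [0,3], [1,4], [2,3], [2,4]

so the chain groups are C_0 ≅ Z^5, C_1 ≅ Z^5.

∂_1: C_1 → C_0 sends each edge [p,q] (with p < q) to q − p. For instance
  ∂[2,3] = [3] − [2].
As a 5×5 matrix over Z this has rank 4, with invariant factors (1,1,1,1).

Reading off H_k = ker ∂_k / im ∂_{k+1}:

  H_0: rank C_0 − rank ∂_1 = 5 − 4 = 1, and the invariant factors of ∂_1 are all 1, so H_0 ≅ Z.
  H_1: rank ker ∂_1 − rank ∂_2 = (5 − 4) − 0 = 1, and there is no ∂_2, so H_1 ≅ Z.

H_0 = Z,  H_1 = Z.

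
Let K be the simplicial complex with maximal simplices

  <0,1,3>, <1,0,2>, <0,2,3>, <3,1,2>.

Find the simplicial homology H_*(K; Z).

H_0 = Z,  H_1 = 0,  H_2 = Z.

Fix the vertex order 0 < 1 < 2 < 3 and write every simplex with vertices in increasing order. Then dim K = 2 and the simplices of K are:

  0-simplices (4): [0], [1], [2], [3]
  1-simplices (6): [0,1], [0,2], [0,3], [1,2], [1,3], [2,3]
  2-simplices (4): [0,1,2], [0,1,3], [0,2,3], [1,2,3]

so the chain groups are C_0 ≅ Z^4, C_1 ≅ Z^6, C_2 ≅ Z^4.

The boundary map ∂_1: C_1 → C_0 is given by ∂[p,q] = [q] − [p]. For instance
  ∂[0,3] = [3] − [0].
As a 4×6 matrix over Z this has rank 3, with invariant factors (1,1,1).

The boundary map ∂_2: C_2 → C_1 sends each 2-simplex [p,q,r] to [q,r] − [p,r] + [p,q]. For instance
  ∂[0,1,3] = [1,3] − [0,3] + [0,1],
  ∂[0,1,2] = [1,2] − [0,2] + [0,1].
As a 6×4 matrix over Z this has rank 3, with invariant factors (1,1,1).

Now H_k = ker ∂_k / im ∂_{k+1}, so:

  H_0: rank C_0 − rank ∂_1 = 4 − 3 = 1, and the invariant factors of ∂_1 are all 1, so H_0 = Z.
  H_1: rank ker ∂_1 − rank ∂_2 = (6 − 3) − 3 = 0, and the invariant factors of ∂_2 are all 1, so H_1 = 0.
  H_2: rank ker ∂_2 − rank ∂_3 = (4 − 3) − 0 = 1, and there is no ∂_3, so H_2 = Z.

(K is a triangulation of the 2-sphere S^2.)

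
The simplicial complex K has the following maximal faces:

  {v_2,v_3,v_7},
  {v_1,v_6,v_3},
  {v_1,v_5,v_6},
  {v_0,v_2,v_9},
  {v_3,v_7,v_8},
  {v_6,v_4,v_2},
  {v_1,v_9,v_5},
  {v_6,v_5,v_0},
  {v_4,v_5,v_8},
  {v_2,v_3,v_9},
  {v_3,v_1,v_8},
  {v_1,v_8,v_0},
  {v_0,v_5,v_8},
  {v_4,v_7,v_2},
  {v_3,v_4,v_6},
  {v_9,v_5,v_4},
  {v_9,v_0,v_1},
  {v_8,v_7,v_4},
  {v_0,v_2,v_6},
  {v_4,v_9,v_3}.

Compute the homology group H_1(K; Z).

Fix the vertex order v_0 < v_1 < v_2 < v_3 < v_4 < v_5 < v_6 < v_7 < v_8 < v_9 and write every simplex with vertices in increasing order. Then dim K = 2 and the simplices of K are:

  0-simplices (10): [v_0], [v_1], [v_2], [v_3], [v_4], [v_5], [v_6], [v_7], [v_8], [v_9]
  1-simplices (30): (30 of them)
  2-simplices (20): (20 of them)

Hence C_0 ≅ Z^10, C_1 ≅ Z^30, C_2 ≅ Z^20.

The boundary map ∂_1: C_1 → C_0 maps an edge to its endpoints' difference, ∂[p,q] = q − p. For instance
  ∂[v_0,v_2] = [v_2] − [v_0].
The resulting 10×30 matrix has rank 9, and its Smith normal form has invariant factors (1,1,1,1,1,1,1,1,1).

∂_2: C_2 → C_1 sends each 2-simplex [p,q,r] to [q,r] − [p,r] + [p,q]. For instance
  ∂[v_0,v_2,v_9] = [v_2,v_9] − [v_0,v_9] + [v_0,v_2],
  ∂[v_4,v_5,v_8] = [v_5,v_8] − [v_4,v_8] + [v_4,v_5].
This gives a 30×20 integer matrix of rank 20; reducing to Smith normal form yields diagonal entries (1,1,1,1,1,1,1,1,1,1,1,1,1,1,1,1,1,1,1,2).

Reading off H_k = ker ∂_k / im ∂_{k+1}:

  H_1: rank ker ∂_1 − rank ∂_2 = (30 − 9) − 20 = 1, and ∂_2 has invariant factor 2 > 1, so H_1 ≅ Z ⊕ Z/2Z.

H_1 ≅ Z ⊕ Z/2Z.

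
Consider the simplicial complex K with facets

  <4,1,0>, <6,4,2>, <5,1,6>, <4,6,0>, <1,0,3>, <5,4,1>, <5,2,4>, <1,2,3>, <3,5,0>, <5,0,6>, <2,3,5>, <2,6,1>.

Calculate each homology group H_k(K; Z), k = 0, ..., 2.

H_0 = Z,  H_1 = Z/2,  H_2 = 0.

K has 7 vertices, 18 edges, 12 triangles.
rank ∂_0 = 0, rank ∂_1 = 6 ⇒ b_0 = 7 − 0 − 6 = 1; all invariant factors of ∂_1 are 1 so no torsion. So H_0 = Z.
rank ∂_1 = 6, rank ∂_2 = 12 ⇒ b_1 = 18 − 6 − 12 = 0; ∂_2 has invariant factor(s) [2] giving torsion. So H_1 = Z/2.
rank ∂_2 = 12, rank ∂_3 = 0 ⇒ b_2 = 12 − 12 − 0 = 0. So H_2 = 0.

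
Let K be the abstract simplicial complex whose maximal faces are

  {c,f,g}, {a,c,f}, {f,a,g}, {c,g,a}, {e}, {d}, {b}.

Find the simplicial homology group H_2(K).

We work with the vertex ordering a < b < c < d < e < f < g. The simplices of K, each written with vertices in increasing order, are:

  0-simplices (7): a, b, c, d, e, f, g
  1-simplices (6): ac, af, ag, cf, cg, fg
  2-simplices (4): acf, acg, afg, cfg

Hence C_0 ≅ Z^7, C_1 ≅ Z^6, C_2 ≅ Z^4.

The boundary map ∂_1: C_1 → C_0 sends each edge [p,q] (with p < q) to q − p. For instance
  ∂ag = g − a.
The resulting 7×6 matrix has rank 3, and its Smith normal form has invariant factors (1,1,1).

Boundary ∂_2: C_2 → C_1 maps a triangle to the signed sum of its edges. For instance
  ∂afg = fg − ag + af,
  ∂acf = cf − af + ac.
This gives a 6×4 integer matrix of rank 3; reducing to Smith normal form yields diagonal entries (1,1,1).

Now H_k = ker ∂_k / im ∂_{k+1}, so:

  H_2: rank ker ∂_2 − rank ∂_3 = (4 − 3) − 0 = 1, and there is no ∂_3, so H_2 = Z.

(K is a triangulation of the disjoint union of the 2-sphere S^2 and a set of 3 points.)

H_2 ≅ Z.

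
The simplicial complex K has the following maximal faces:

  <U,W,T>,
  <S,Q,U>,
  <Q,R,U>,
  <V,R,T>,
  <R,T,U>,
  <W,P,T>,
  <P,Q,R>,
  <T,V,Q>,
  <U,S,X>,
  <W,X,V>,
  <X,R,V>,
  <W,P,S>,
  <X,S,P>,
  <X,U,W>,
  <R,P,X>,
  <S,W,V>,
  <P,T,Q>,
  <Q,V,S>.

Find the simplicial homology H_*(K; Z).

K has 9 vertices, 27 edges, 18 triangles.
rank ∂_0 = 0, rank ∂_1 = 8 ⇒ b_0 = 9 − 0 − 8 = 1; all invariant factors of ∂_1 are 1 so no torsion. So H_0 = Z.
rank ∂_1 = 8, rank ∂_2 = 18 ⇒ b_1 = 27 − 8 − 18 = 1; ∂_2 has invariant factor(s) [2] giving torsion. So H_1 = Z ⊕ Z/2.
rank ∂_2 = 18, rank ∂_3 = 0 ⇒ b_2 = 18 − 18 − 0 = 0. So H_2 = 0.

H_0 = Z,  H_1 = Z ⊕ Z/2,  H_2 = 0.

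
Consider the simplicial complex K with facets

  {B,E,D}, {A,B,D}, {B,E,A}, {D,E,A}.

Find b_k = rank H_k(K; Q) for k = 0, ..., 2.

Order the vertices as A < B < D < E. Listing each simplex with vertices in this order, K has dimension 2 with simplices:

  0-simplices (4): A, B, D, E
  1-simplices (6): AB, AD, AE, BD, BE, DE
  2-simplices (4): ABD, ABE, ADE, BDE

Hence C_0 ≅ Z^4, C_1 ≅ Z^6, C_2 ≅ Z^4.

The boundary map ∂_1: C_1 → C_0 is given by ∂[p,q] = [q] − [p].
The 4×6 boundary matrix has rank 3 and Smith normal form diag(1,1,1).

The boundary map ∂_2: C_2 → C_1 acts by ∂[p,q,r] = [q,r] − [p,r] + [p,q]. For instance
  ∂BDE = DE − BE + BD,
  ∂ABE = BE − AE + AB.
This gives a 6×4 integer matrix of rank 3; reducing to Smith normal form yields diagonal entries (1,1,1).

Computing H_k = (kernel of ∂_k) / (image of ∂_{k+1}):

  H_0: rank C_0 − rank ∂_1 = 4 − 3 = 1, and the invariant factors of ∂_1 are all 1, so H_0 ≅ Z.
  H_1: rank ker ∂_1 − rank ∂_2 = (6 − 3) − 3 = 0, and the invariant factors of ∂_2 are all 1, so H_1 ≅ 0.
  H_2: rank ker ∂_2 − rank ∂_3 = (4 − 3) − 0 = 1, and there is no ∂_3, so H_2 ≅ Z.

As a check, the Euler characteristic is 4 − 6 + 4 = 2, which agrees with 1 − 0 + 1 = 2.

Hence the Betti numbers are b_0 = 1, b_1 = 0, b_2 = 1.

b_0 = 1, b_1 = 0, b_2 = 1.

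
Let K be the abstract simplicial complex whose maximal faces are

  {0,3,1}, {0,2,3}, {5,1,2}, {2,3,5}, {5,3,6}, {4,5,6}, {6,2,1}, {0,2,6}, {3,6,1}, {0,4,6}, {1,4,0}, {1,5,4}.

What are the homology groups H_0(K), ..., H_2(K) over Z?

K has 7 vertices, 18 edges, 12 triangles.
rank ∂_0 = 0, rank ∂_1 = 6 ⇒ b_0 = 7 − 0 − 6 = 1; all invariant factors of ∂_1 are 1 so no torsion. So H_0 = Z.
rank ∂_1 = 6, rank ∂_2 = 12 ⇒ b_1 = 18 − 6 − 12 = 0; ∂_2 has invariant factor(s) [2] giving torsion. So H_1 = Z/2.
rank ∂_2 = 12, rank ∂_3 = 0 ⇒ b_2 = 12 − 12 − 0 = 0. So H_2 = 0.

H_0 ≅ Z,  H_1 ≅ Z/2,  H_2 = 0.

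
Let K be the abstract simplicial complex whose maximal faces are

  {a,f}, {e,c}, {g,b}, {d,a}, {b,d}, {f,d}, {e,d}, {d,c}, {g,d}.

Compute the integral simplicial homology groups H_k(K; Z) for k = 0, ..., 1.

K has 7 vertices, 9 edges.
rank ∂_0 = 0, rank ∂_1 = 6 ⇒ b_0 = 7 − 0 − 6 = 1; all invariant factors of ∂_1 are 1 so no torsion. So H_0 ≅ Z.
rank ∂_1 = 6, rank ∂_2 = 0 ⇒ b_1 = 9 − 6 − 0 = 3. So H_1 ≅ Z^3.

H_0 = Z,  H_1 = Z^3.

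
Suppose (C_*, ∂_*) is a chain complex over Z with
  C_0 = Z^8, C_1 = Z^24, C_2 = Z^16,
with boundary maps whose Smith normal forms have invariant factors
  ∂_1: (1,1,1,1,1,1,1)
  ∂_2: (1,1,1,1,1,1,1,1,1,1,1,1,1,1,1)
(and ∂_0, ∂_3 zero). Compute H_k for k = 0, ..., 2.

H_0 ≅ Z,  H_1 ≅ Z^2,  H_2 ≅ Z.

H_0: b_0 = 8 − 0 − 7 = 1; torsion from ∂_1 factors > 1: none. So H_0 ≅ Z.
H_1: b_1 = 24 − 7 − 15 = 2; torsion from ∂_2 factors > 1: none. So H_1 ≅ Z^2.
H_2: b_2 = 16 − 15 − 0 = 1; torsion from ∂_3 factors > 1: none. So H_2 ≅ Z.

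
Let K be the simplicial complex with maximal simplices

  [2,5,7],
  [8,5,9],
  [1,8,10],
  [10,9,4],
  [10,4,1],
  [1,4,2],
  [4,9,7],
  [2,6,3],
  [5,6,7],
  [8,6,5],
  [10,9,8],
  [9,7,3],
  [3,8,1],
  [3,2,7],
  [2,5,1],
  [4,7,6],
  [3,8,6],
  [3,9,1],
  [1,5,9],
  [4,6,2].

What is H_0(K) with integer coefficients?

K has 10 vertices, 30 edges, 20 triangles.
rank ∂_0 = 0, rank ∂_1 = 9 ⇒ b_0 = 10 − 0 − 9 = 1; all invariant factors of ∂_1 are 1 so no torsion. So H_0 = Z.

H_0 ≅ Z.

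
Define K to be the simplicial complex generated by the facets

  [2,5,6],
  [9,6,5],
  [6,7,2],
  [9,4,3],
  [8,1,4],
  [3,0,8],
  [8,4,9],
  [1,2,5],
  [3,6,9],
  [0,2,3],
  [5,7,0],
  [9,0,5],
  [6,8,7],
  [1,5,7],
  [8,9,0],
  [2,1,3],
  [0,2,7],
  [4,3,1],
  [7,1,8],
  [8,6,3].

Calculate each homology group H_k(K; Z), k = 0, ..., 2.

Take the total order 0 < 1 < 2 < 3 < 4 < 5 < 6 < 7 < 8 < 9 on the vertex set. Then K (dimension 2) consists of the simplices:

  0-simplices (10): [0], [1], [2], [3], [4], [5], [6], [7], [8], [9]
  1-simplices (30): (30 of them)
  2-simplices (20): (20 of them)

Hence C_0 ≅ Z^10, C_1 ≅ Z^30, C_2 ≅ Z^20.

Boundary ∂_1: C_1 → C_0 sends each edge [p,q] (with p < q) to q − p. For instance
  ∂[1,5] = [5] − [1].
This gives a 10×30 integer matrix of rank 9; reducing to Smith normal form yields diagonal entries (1,1,1,1,1,1,1,1,1).

The boundary map ∂_2: C_2 → C_1 sends each 2-simplex [p,q,r] to [q,r] − [p,r] + [p,q]. For instance
  ∂[1,4,8] = [4,8] − [1,8] + [1,4],
  ∂[3,6,9] = [6,9] − [3,9] + [3,6].
As a 30×20 matrix over Z this has rank 20, with invariant factors (1,1,1,1,1,1,1,1,1,1,1,1,1,1,1,1,1,1,1,2).

Reading off H_k = ker ∂_k / im ∂_{k+1}:

  H_0: rank C_0 − rank ∂_1 = 10 − 9 = 1, and the invariant factors of ∂_1 are all 1, so H_0 = Z.
  H_1: rank ker ∂_1 − rank ∂_2 = (30 − 9) − 20 = 1, and ∂_2 has invariant factor 2 > 1, so H_1 = Z ⊕ Z_2.
  H_2: rank ker ∂_2 − rank ∂_3 = (20 − 20) − 0 = 0, and there is no ∂_3, so H_2 = 0.

H_0 ≅ Z,  H_1 ≅ Z ⊕ Z_2,  H_2 = 0.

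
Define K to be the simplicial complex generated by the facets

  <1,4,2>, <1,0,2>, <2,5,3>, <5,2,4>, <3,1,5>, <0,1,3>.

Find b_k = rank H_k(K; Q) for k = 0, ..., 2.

b_0 = 1, b_1 = 1, b_2 = 0.

Take the total order 0 < 1 < 2 < 3 < 4 < 5 on the vertex set. Then K (dimension 2) consists of the simplices:

  0-simplices (6): [0], [1], [2], [3], [4], [5]
  1-simplices (12): [0,1], [0,2], [0,3], [1,2], [1,3], [1,4], [1,5], [2,3], [2,4], [2,5], [3,5], [4,5]
  2-simplices (6): [0,1,2], [0,1,3], [1,2,4], [1,3,5], [2,3,5], [2,4,5]

Hence C_0 ≅ Z^6, C_1 ≅ Z^12, C_2 ≅ Z^6.

The boundary map ∂_1: C_1 → C_0 sends each edge [p,q] (with p < q) to q − p. For instance
  ∂[2,5] = [5] − [2].
As a 6×12 matrix over Z this has rank 5, with invariant factors (1,1,1,1,1).

The boundary map ∂_2: C_2 → C_1 sends each 2-simplex [p,q,r] to [q,r] − [p,r] + [p,q]. For instance
  ∂[1,3,5] = [3,5] − [1,5] + [1,3],
  ∂[1,2,4] = [2,4] − [1,4] + [1,2].
As a 12×6 matrix over Z this has rank 6, with invariant factors (1,1,1,1,1,1).

Reading off H_k = ker ∂_k / im ∂_{k+1}:

  H_0: rank C_0 − rank ∂_1 = 6 − 5 = 1, and the invariant factors of ∂_1 are all 1, so H_0 ≅ Z.
  H_1: rank ker ∂_1 − rank ∂_2 = (12 − 5) − 6 = 1, and the invariant factors of ∂_2 are all 1, so H_1 ≅ Z.
  H_2: rank ker ∂_2 − rank ∂_3 = (6 − 6) − 0 = 0, and there is no ∂_3, so H_2 ≅ 0.

As a check, the Euler characteristic is 6 − 12 + 6 = 0, which agrees with 1 − 1 + 0 = 0.

Hence the Betti numbers are b_0 = 1, b_1 = 1, b_2 = 0.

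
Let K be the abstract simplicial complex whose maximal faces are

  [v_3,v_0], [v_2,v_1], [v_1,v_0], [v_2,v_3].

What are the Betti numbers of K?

b_0 = 1, b_1 = 1.

Fix the vertex order v_0 < v_1 < v_2 < v_3 and write every simplex with vertices in increasing order. Then dim K = 1 and the simplices of K are:

  0-simplices (4): [v_0], [v_1], [v_2], [v_3]
  1-simplices (4): [v_0,v_1], [v_0,v_3], [v_1,v_2], [v_2,v_3]

Hence C_0 ≅ Z^4, C_1 ≅ Z^4.

The boundary map ∂_1: C_1 → C_0 maps an edge to its endpoints' difference, ∂[p,q] = q − p. For instance
  ∂[v_0,v_3] = [v_3] − [v_0].
The 4×4 boundary matrix has rank 3 and Smith normal form diag(1,1,1).

Reading off H_k = ker ∂_k / im ∂_{k+1}:

  H_0: rank C_0 − rank ∂_1 = 4 − 3 = 1, and the invariant factors of ∂_1 are all 1, so H_0 ≅ Z.
  H_1: rank ker ∂_1 − rank ∂_2 = (4 − 3) − 0 = 1, and there is no ∂_2, so H_1 ≅ Z.

Hence the Betti numbers are b_0 = 1, b_1 = 1.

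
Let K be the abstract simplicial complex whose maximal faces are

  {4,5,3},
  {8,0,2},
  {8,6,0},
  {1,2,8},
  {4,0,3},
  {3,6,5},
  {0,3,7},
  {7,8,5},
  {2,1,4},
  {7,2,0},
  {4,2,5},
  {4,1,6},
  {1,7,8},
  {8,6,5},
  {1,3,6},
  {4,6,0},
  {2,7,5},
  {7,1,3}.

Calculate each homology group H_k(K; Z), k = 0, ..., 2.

Take the total order 0 < 1 < 2 < 3 < 4 < 5 < 6 < 7 < 8 on the vertex set. Then K (dimension 2) consists of the simplices:

  0-simplices (9): [0], [1], [2], [3], [4], [5], [6], [7], [8]
  1-simplices (27): (27 of them)
  2-simplices (18): [0,2,7], [0,2,8], [0,3,4], [0,3,7], [0,4,6], [0,6,8], [1,2,4], [1,2,8], [1,3,6], [1,3,7], [1,4,6], [1,7,8], [2,4,5], [2,5,7], [3,4,5], [3,5,6], [5,6,8], [5,7,8]

giving chain groups C_0 ≅ Z^9, C_1 ≅ Z^27, C_2 ≅ Z^18.

∂_1: C_1 → C_0 is given by ∂[p,q] = [q] − [p]. For instance
  ∂[2,8] = [8] − [2].
This gives a 9×27 integer matrix of rank 8; reducing to Smith normal form yields diagonal entries (1,1,1,1,1,1,1,1).

The boundary map ∂_2: C_2 → C_1 sends each 2-simplex [p,q,r] to [q,r] − [p,r] + [p,q]. For instance
  ∂[1,2,4] = [2,4] − [1,4] + [1,2],
  ∂[5,6,8] = [6,8] − [5,8] + [5,6].
The resulting 27×18 matrix has rank 18, and its Smith normal form has invariant factors (1,1,1,1,1,1,1,1,1,1,1,1,1,1,1,1,1,2).

From H_k ≅ ker(∂_k) / im(∂_{k+1}) we obtain:

  H_0: rank C_0 − rank ∂_1 = 9 − 8 = 1, and the invariant factors of ∂_1 are all 1, so H_0 ≅ Z.
  H_1: rank ker ∂_1 − rank ∂_2 = (27 − 8) − 18 = 1, and ∂_2 has invariant factor 2 > 1, so H_1 ≅ Z ⊕ Z_2.
  H_2: rank ker ∂_2 − rank ∂_3 = (18 − 18) − 0 = 0, and there is no ∂_3, so H_2 ≅ 0.

H_0 = Z,  H_1 = Z ⊕ Z_2,  H_2 = 0.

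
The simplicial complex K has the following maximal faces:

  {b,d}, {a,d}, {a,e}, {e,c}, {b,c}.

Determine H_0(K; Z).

H_0 ≅ Z.

Order the vertices as a < b < c < d < e. Listing each simplex with vertices in this order, K has dimension 1 with simplices:

  0-simplices (5): a, b, c, d, e
  1-simplices (5): ad, ae, bc, bd, ce

so the chain groups are C_0 ≅ Z^5, C_1 ≅ Z^5.

Boundary ∂_1: C_1 → C_0 sends each edge [p,q] (with p < q) to q − p. For instance
  ∂bd = d − b.
The 5×5 boundary matrix has rank 4 and Smith normal form diag(1,1,1,1).

From H_k ≅ ker(∂_k) / im(∂_{k+1}) we obtain:

  H_0: rank C_0 − rank ∂_1 = 5 − 4 = 1, and the invariant factors of ∂_1 are all 1, so H_0 ≅ Z.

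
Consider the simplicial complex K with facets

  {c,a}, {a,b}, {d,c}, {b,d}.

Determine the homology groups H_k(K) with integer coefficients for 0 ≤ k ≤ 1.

H_0 = Z,  H_1 = Z.

Fix the vertex order a < b < c < d and write every simplex with vertices in increasing order. Then dim K = 1 and the simplices of K are:

  0-simplices (4): a, b, c, d
  1-simplices (4): ab, ac, bd, cd

so the chain groups are C_0 ≅ Z^4, C_1 ≅ Z^4.

The boundary map ∂_1: C_1 → C_0 maps an edge to its endpoints' difference, ∂[p,q] = q − p. For instance
  ∂bd = d − b.
The 4×4 boundary matrix has rank 3 and Smith normal form diag(1,1,1).

Now H_k = ker ∂_k / im ∂_{k+1}, so:

  H_0: rank C_0 − rank ∂_1 = 4 − 3 = 1, and the invariant factors of ∂_1 are all 1, so H_0 = Z.
  H_1: rank ker ∂_1 − rank ∂_2 = (4 − 3) − 0 = 1, and there is no ∂_2, so H_1 = Z.

As a check, the Euler characteristic is 4 − 4 = 0, which agrees with 1 − 1 = 0.
(K is a triangulation of the circle S^1.)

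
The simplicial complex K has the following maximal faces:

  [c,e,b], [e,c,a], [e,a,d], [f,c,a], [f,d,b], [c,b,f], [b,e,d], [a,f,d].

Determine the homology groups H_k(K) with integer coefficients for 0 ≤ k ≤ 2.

We work with the vertex ordering a < b < c < d < e < f. The simplices of K, each written with vertices in increasing order, are:

  0-simplices (6): a, b, c, d, e, f
  1-simplices (12): ac, ad, ae, af, bc, bd, be, bf, ce, cf, de, df
  2-simplices (8): ace, acf, ade, adf, bce, bcf, bde, bdf

so the chain groups are C_0 ≅ Z^6, C_1 ≅ Z^12, C_2 ≅ Z^8.

The boundary map ∂_1: C_1 → C_0 is given by ∂[p,q] = [q] − [p].
The resulting 6×12 matrix has rank 5, and its Smith normal form has invariant factors (1,1,1,1,1).

The boundary map ∂_2: C_2 → C_1 maps a triangle to the signed sum of its edges. For instance
  ∂ade = de − ae + ad,
  ∂adf = df − af + ad.
This gives a 12×8 integer matrix of rank 7; reducing to Smith normal form yields diagonal entries (1,1,1,1,1,1,1).

From H_k ≅ ker(∂_k) / im(∂_{k+1}) we obtain:

  H_0: rank C_0 − rank ∂_1 = 6 − 5 = 1, and the invariant factors of ∂_1 are all 1, so H_0 = Z.
  H_1: rank ker ∂_1 − rank ∂_2 = (12 − 5) − 7 = 0, and the invariant factors of ∂_2 are all 1, so H_1 = 0.
  H_2: rank ker ∂_2 − rank ∂_3 = (8 − 7) − 0 = 1, and there is no ∂_3, so H_2 = Z.

H_0 ≅ Z,  H_1 = 0,  H_2 ≅ Z.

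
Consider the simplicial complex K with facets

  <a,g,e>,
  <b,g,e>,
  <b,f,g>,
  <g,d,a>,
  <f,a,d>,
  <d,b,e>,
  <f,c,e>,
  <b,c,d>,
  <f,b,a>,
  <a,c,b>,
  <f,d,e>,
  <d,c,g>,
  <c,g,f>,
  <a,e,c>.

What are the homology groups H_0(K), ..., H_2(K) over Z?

Take the total order a < b < c < d < e < f < g on the vertex set. Then K (dimension 2) consists of the simplices:

  0-simplices (7): a, b, c, d, e, f, g
  1-simplices (21): ab, ac, ad, ae, af, ag, bc, bd, be, bf, bg, cd, ce, cf, cg, de, df, dg, ef, eg, fg
  2-simplices (14): abc, abf, ace, adf, adg, aeg, bcd, bde, beg, bfg, cdg, cef, cfg, def

giving chain groups C_0 ≅ Z^7, C_1 ≅ Z^21, C_2 ≅ Z^14.

∂_1: C_1 → C_0 maps an edge to its endpoints' difference, ∂[p,q] = q − p. For instance
  ∂af = f − a.
The 7×21 boundary matrix has rank 6 and Smith normal form diag(1,1,1,1,1,1).

Boundary ∂_2: C_2 → C_1 sends each 2-simplex [p,q,r] to [q,r] − [p,r] + [p,q]. For instance
  ∂abf = bf − af + ab,
  ∂abc = bc − ac + ab.
This gives a 21×14 integer matrix of rank 13; reducing to Smith normal form yields diagonal entries (1,1,1,1,1,1,1,1,1,1,1,1,1).

From H_k ≅ ker(∂_k) / im(∂_{k+1}) we obtain:

  H_0: rank C_0 − rank ∂_1 = 7 − 6 = 1, and the invariant factors of ∂_1 are all 1, so H_0 ≅ Z.
  H_1: rank ker ∂_1 − rank ∂_2 = (21 − 6) − 13 = 2, and the invariant factors of ∂_2 are all 1, so H_1 ≅ Z^2.
  H_2: rank ker ∂_2 − rank ∂_3 = (14 − 13) − 0 = 1, and there is no ∂_3, so H_2 ≅ Z.

(K is a triangulation of the torus T^2.)

H_0 = Z,  H_1 = Z^2,  H_2 = Z.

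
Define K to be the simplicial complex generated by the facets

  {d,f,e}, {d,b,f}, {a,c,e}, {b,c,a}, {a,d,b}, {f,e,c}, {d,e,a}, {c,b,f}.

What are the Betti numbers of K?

K has 6 vertices, 12 edges, 8 triangles.
rank ∂_0 = 0, rank ∂_1 = 5 ⇒ b_0 = 6 − 0 − 5 = 1; all invariant factors of ∂_1 are 1 so no torsion. So H_0 ≅ Z.
rank ∂_1 = 5, rank ∂_2 = 7 ⇒ b_1 = 12 − 5 − 7 = 0; all invariant factors of ∂_2 are 1 so no torsion. So H_1 ≅ 0.
rank ∂_2 = 7, rank ∂_3 = 0 ⇒ b_2 = 8 − 7 − 0 = 1. So H_2 ≅ Z.

b_0 = 1, b_1 = 0, b_2 = 1.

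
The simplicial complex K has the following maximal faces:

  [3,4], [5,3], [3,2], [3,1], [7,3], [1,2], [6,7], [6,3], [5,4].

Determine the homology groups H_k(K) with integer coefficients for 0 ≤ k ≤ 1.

H_0 = Z,  H_1 = Z^3.

K has 7 vertices, 9 edges.
rank ∂_0 = 0, rank ∂_1 = 6 ⇒ b_0 = 7 − 0 − 6 = 1; all invariant factors of ∂_1 are 1 so no torsion. So H_0 ≅ Z.
rank ∂_1 = 6, rank ∂_2 = 0 ⇒ b_1 = 9 − 6 − 0 = 3. So H_1 ≅ Z^3.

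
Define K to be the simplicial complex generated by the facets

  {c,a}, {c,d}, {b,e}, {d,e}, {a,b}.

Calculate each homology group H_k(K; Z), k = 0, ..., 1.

H_0 = Z,  H_1 = Z.

Order the vertices as a < b < c < d < e. Listing each simplex with vertices in this order, K has dimension 1 with simplices:

  0-simplices (5): a, b, c, d, e
  1-simplices (5): ab, ac, be, cd, de

so the chain groups are C_0 ≅ Z^5, C_1 ≅ Z^5.

Boundary ∂_1: C_1 → C_0 is given by ∂[p,q] = [q] − [p]. For instance
  ∂de = e − d.
As a 5×5 matrix over Z this has rank 4, with invariant factors (1,1,1,1).

From H_k ≅ ker(∂_k) / im(∂_{k+1}) we obtain:

  H_0: rank C_0 − rank ∂_1 = 5 − 4 = 1, and the invariant factors of ∂_1 are all 1, so H_0 ≅ Z.
  H_1: rank ker ∂_1 − rank ∂_2 = (5 − 4) − 0 = 1, and there is no ∂_2, so H_1 ≅ Z.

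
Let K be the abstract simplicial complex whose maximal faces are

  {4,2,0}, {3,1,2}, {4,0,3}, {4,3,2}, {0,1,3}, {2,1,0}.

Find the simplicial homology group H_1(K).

We work with the vertex ordering 0 < 1 < 2 < 3 < 4. The simplices of K, each written with vertices in increasing order, are:

  0-simplices (5): [0], [1], [2], [3], [4]
  1-simplices (9): [0,1], [0,2], [0,3], [0,4], [1,2], [1,3], [2,3], [2,4], [3,4]
  2-simplices (6): [0,1,2], [0,1,3], [0,2,4], [0,3,4], [1,2,3], [2,3,4]

Hence C_0 ≅ Z^5, C_1 ≅ Z^9, C_2 ≅ Z^6.

Boundary ∂_1: C_1 → C_0 maps an edge to its endpoints' difference, ∂[p,q] = q − p. For instance
  ∂[2,3] = [3] − [2].
The 5×9 boundary matrix has rank 4 and Smith normal form diag(1,1,1,1).

Boundary ∂_2: C_2 → C_1 maps a triangle to the signed sum of its edges. For instance
  ∂[2,3,4] = [3,4] − [2,4] + [2,3],
  ∂[0,3,4] = [3,4] − [0,4] + [0,3].
The resulting 9×6 matrix has rank 5, and its Smith normal form has invariant factors (1,1,1,1,1).

Computing H_k = (kernel of ∂_k) / (image of ∂_{k+1}):

  H_1: rank ker ∂_1 − rank ∂_2 = (9 − 4) − 5 = 0, and the invariant factors of ∂_2 are all 1, so H_1 ≅ 0.

H_1 ≅ 0.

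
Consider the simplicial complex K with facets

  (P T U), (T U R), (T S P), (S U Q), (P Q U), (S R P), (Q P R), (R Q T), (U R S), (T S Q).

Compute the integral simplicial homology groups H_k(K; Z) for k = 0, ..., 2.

H_0 ≅ Z,  H_1 ≅ Z/2Z,  H_2 = 0.

K has 6 vertices, 15 edges, 10 triangles.
rank ∂_0 = 0, rank ∂_1 = 5 ⇒ b_0 = 6 − 0 − 5 = 1; all invariant factors of ∂_1 are 1 so no torsion. So H_0 ≅ Z.
rank ∂_1 = 5, rank ∂_2 = 10 ⇒ b_1 = 15 − 5 − 10 = 0; ∂_2 has invariant factor(s) [2] giving torsion. So H_1 ≅ Z/2Z.
rank ∂_2 = 10, rank ∂_3 = 0 ⇒ b_2 = 10 − 10 − 0 = 0. So H_2 ≅ 0.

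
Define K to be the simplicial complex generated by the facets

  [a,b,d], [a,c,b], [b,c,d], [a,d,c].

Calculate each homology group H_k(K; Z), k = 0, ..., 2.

Fix the vertex order a < b < c < d and write every simplex with vertices in increasing order. Then dim K = 2 and the simplices of K are:

  0-simplices (4): a, b, c, d
  1-simplices (6): ab, ac, ad, bc, bd, cd
  2-simplices (4): abc, abd, acd, bcd

Hence C_0 ≅ Z^4, C_1 ≅ Z^6, C_2 ≅ Z^4.

∂_1: C_1 → C_0 is given by ∂[p,q] = [q] − [p].
This gives a 4×6 integer matrix of rank 3; reducing to Smith normal form yields diagonal entries (1,1,1).

The boundary map ∂_2: C_2 → C_1 sends each 2-simplex [p,q,r] to [q,r] − [p,r] + [p,q]. For instance
  ∂abc = bc − ac + ab,
  ∂abd = bd − ad + ab.
As a 6×4 matrix over Z this has rank 3, with invariant factors (1,1,1).

Reading off H_k = ker ∂_k / im ∂_{k+1}:

  H_0: rank C_0 − rank ∂_1 = 4 − 3 = 1, and the invariant factors of ∂_1 are all 1, so H_0 ≅ Z.
  H_1: rank ker ∂_1 − rank ∂_2 = (6 − 3) − 3 = 0, and the invariant factors of ∂_2 are all 1, so H_1 ≅ 0.
  H_2: rank ker ∂_2 − rank ∂_3 = (4 − 3) − 0 = 1, and there is no ∂_3, so H_2 ≅ Z.

H_0 = Z,  H_1 = 0,  H_2 = Z.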